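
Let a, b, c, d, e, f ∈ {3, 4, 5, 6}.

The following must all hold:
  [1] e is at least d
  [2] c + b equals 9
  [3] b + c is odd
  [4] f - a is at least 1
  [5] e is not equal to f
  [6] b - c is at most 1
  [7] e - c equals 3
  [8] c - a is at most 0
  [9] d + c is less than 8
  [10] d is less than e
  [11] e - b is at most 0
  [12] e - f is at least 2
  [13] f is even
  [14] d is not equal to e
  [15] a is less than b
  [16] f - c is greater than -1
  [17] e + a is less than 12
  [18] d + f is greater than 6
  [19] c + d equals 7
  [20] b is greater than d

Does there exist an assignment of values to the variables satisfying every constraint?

Constraints 4, 6, 8, 11, and 12 give e − f ≥ 2, f − a ≥ 1, a − c ≥ 0, c − b ≥ -1, b − e ≥ 0.
Adding all 5 inequalities: the left sides telescope to 0, and the right sides sum to 2 + 1 + 0 + (-1) + 0 = 2. So 0 ≥ 2, which is false.

Unsatisfiable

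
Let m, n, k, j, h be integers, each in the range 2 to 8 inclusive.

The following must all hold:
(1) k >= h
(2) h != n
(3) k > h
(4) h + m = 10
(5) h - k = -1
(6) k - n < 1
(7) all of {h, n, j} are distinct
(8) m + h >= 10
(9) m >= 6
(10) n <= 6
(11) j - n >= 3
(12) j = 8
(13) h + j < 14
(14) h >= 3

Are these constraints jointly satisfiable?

Take m = 7, n = 5, k = 4, j = 8, h = 3. Then constraint 4: h + m = 10; constraint 5: h - k = -1; constraint 6: k - n = -1, and every other listed constraint is also met.

Satisfiable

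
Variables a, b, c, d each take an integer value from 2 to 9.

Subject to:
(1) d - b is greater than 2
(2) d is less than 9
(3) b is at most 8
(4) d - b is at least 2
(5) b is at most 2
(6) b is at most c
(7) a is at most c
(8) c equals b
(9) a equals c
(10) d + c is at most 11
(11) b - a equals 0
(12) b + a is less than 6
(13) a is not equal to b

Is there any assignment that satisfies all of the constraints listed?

Unsatisfiable

From constraints 8 and 9, a = c = b, so a = b. But constraint 13 says a ≠ b. Contradiction.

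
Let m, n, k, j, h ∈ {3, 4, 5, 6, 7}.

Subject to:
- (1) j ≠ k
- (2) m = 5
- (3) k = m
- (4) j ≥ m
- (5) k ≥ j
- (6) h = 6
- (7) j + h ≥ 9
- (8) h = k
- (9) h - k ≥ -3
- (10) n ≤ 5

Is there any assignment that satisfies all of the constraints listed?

Constraint 6 fixes h = 6 and constraint 2 fixes m = 5. Constraints 3 and 8 give h = k = m, so h = m. But 6 ≠ 5 — contradiction.

Unsatisfiable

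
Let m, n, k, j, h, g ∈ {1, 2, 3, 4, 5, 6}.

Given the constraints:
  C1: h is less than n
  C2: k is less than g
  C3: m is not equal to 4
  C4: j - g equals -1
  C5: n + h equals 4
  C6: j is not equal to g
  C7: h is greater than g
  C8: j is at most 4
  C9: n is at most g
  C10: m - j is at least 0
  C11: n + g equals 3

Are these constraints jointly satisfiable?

Unsatisfiable

Constraints 1, 7, and 9 give h < n, n ≤ g, g < h. Chaining: h < n ≤ g < h, which forces h < h — impossible.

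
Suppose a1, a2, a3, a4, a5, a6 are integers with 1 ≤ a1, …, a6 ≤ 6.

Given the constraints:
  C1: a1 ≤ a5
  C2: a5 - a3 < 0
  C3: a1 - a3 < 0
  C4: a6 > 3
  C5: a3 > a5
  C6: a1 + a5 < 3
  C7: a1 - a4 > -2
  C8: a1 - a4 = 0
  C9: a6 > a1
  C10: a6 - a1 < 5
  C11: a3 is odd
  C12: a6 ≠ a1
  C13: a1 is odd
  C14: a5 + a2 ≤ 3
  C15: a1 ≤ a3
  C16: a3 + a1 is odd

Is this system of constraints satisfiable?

Unsatisfiable

Constraint 11 makes a3 odd and constraint 13 makes a1 odd, so a3 + a1 must be even. Constraint 16 says a3 + a1 is odd — contradiction.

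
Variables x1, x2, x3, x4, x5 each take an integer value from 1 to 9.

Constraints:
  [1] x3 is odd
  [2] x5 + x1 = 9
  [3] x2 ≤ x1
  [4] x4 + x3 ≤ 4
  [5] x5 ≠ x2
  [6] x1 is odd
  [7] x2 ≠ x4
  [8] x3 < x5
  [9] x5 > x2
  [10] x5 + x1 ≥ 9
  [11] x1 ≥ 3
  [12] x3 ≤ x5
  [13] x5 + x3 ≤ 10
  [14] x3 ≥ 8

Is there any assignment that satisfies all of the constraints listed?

From constraints 12 and 14: x5 ≥ x3 ≥ 8. From constraint 11: x1 ≥ 3. Hence x5 + x1 ≥ 11. But constraint 2 requires x5 + x1 = 9, and 9 < 11. Contradiction.

Unsatisfiable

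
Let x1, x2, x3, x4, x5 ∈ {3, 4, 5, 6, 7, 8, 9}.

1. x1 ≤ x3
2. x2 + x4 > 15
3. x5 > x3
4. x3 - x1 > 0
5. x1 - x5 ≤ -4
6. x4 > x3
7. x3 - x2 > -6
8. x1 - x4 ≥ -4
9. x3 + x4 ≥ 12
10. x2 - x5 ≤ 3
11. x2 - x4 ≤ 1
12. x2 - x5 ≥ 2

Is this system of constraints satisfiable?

Constraints 5, 8, 11, and 12 give x4 − x2 ≥ -1, x2 − x5 ≥ 2, x5 − x1 ≥ 4, x1 − x4 ≥ -4.
Adding all 4 inequalities: the left sides telescope to 0, and the right sides sum to (-1) + 2 + 4 + (-4) = 1. So 0 ≥ 1, which is false.

Unsatisfiable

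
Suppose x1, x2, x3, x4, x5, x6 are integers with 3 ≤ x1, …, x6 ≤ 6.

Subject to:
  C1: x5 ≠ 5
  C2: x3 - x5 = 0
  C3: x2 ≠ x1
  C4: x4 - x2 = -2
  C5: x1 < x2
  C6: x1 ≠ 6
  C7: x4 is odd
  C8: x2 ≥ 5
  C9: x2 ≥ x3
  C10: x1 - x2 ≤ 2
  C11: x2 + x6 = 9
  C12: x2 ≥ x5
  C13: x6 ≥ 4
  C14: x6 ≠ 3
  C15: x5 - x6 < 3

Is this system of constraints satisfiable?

Try x1 = 4, x2 = 5, x3 = 4, x4 = 3, x5 = 4, x6 = 4.
Check constraint 2: x3 - x5 = 0; constraint 4: x4 - x2 = -2. The remaining constraints are straightforward to verify.

Satisfiable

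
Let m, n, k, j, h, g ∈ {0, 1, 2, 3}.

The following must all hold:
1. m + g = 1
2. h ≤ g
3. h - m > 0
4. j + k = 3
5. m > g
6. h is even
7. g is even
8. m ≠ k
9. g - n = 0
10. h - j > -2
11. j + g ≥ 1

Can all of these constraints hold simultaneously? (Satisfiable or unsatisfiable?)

Constraints 2, 3, and 5 give m < h, h ≤ g, g < m. Chaining: m < h ≤ g < m, which forces m < m — impossible.

Unsatisfiable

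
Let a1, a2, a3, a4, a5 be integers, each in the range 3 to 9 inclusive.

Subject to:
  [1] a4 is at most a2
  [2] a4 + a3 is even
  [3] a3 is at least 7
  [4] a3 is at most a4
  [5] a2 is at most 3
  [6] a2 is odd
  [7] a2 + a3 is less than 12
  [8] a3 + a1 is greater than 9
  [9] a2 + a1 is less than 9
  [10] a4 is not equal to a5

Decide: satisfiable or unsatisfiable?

From constraints 3 and 4: a4 ≥ a3 and a3 ≥ 7, so a4 ≥ 7. From constraints 1 and 5: a4 ≤ a2 and a2 ≤ 3, so a4 ≤ 3. But 3 < 7, so no value of a4 works.

Unsatisfiable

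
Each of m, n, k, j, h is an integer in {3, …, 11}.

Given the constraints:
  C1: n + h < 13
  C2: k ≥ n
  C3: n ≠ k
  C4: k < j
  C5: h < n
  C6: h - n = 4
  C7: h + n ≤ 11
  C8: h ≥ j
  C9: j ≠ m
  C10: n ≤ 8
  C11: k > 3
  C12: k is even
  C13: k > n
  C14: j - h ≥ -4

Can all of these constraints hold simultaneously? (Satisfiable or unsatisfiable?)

Constraints 4, 5, 8, and 13 give k < j, j ≤ h, h < n, n < k. Chaining: k < j ≤ h < n < k, which forces k < k — impossible.

Unsatisfiable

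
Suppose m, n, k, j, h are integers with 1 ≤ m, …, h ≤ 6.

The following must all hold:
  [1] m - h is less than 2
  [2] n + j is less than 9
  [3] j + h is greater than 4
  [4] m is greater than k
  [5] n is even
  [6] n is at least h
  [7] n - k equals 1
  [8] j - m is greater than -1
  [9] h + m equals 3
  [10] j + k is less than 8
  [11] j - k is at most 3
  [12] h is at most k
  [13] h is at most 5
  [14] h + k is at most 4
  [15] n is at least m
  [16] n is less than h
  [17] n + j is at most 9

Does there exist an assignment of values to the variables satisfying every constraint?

Constraints 4, 12, 15, and 16 give h ≤ k, k < m, m ≤ n, n < h. Chaining: h ≤ k < m ≤ n < h, which forces h < h — impossible.

Unsatisfiable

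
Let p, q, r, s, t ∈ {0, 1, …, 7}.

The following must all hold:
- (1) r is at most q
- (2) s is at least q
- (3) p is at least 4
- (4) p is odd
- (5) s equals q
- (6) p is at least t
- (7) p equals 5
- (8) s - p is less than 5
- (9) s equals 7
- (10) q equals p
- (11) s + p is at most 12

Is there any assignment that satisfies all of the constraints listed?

Unsatisfiable

Constraint 9 fixes s = 7 and constraint 7 fixes p = 5. Constraints 5 and 10 give s = q = p, so s = p. But 7 ≠ 5 — contradiction.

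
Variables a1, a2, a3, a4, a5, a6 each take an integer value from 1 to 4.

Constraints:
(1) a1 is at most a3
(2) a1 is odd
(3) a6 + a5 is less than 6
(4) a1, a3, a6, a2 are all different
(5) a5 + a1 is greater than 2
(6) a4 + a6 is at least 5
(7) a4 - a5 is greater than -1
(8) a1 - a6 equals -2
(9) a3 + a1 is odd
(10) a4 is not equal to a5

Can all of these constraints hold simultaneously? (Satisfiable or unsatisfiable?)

Take a1 = 1, a2 = 4, a3 = 2, a4 = 4, a5 = 2, a6 = 3. Then constraint 3: a6 + a5 = 5; constraint 5: a5 + a1 = 3; constraint 6: a4 + a6 = 7, and every other listed constraint is also met.

Satisfiable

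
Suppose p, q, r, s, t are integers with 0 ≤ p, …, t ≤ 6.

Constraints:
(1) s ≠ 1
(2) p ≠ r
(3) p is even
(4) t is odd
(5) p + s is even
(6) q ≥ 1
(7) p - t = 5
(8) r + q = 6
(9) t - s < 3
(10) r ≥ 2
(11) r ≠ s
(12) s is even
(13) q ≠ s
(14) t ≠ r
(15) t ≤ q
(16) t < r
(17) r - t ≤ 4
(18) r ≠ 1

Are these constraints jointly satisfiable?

Satisfiable

Try p = 6, q = 3, r = 3, s = 0, t = 1.
Check constraint 7: p - t = 5; constraint 8: r + q = 6; constraint 9: t - s = 1. The remaining constraints are straightforward to verify.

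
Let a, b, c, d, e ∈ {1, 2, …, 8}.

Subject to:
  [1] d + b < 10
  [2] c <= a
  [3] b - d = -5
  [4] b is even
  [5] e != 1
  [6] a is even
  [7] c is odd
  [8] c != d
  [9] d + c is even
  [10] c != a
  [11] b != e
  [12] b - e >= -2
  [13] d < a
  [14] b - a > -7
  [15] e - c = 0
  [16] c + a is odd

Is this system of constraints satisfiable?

Take a = 8, b = 2, c = 3, d = 7, e = 3. Then constraint 1: d + b = 9; constraint 3: b - d = -5; constraint 12: b - e = -1, and every other listed constraint is also met.

Satisfiable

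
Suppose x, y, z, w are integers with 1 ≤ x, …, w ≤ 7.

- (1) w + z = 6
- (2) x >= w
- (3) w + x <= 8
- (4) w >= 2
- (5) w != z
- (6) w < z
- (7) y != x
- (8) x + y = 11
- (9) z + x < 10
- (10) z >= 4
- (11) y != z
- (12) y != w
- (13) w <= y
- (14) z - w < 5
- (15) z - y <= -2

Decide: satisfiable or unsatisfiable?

One satisfying assignment is x = 5, y = 6, z = 4, w = 2.
For the less obvious constraints — constraint 1: w + z = 6; constraint 3: w + x = 7 — and the others hold by inspection.

Satisfiable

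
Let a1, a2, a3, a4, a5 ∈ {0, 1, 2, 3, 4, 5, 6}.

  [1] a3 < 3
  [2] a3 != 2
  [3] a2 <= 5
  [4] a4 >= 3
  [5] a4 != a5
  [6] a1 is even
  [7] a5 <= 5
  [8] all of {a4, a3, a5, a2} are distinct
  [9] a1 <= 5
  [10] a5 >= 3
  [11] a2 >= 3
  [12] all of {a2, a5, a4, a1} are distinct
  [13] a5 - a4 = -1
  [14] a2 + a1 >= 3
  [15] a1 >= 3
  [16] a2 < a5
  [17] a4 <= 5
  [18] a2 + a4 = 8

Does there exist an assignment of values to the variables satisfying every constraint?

Constraints 3, 4, 7, 9, 10, 11, 15, and 17 confine each of a2, a5, a4, a1 to the 3 values {3, …, 5}.
Constraint 12 requires all 4 of them to be distinct, but only 3 values are available — impossible by the pigeonhole principle.

Unsatisfiable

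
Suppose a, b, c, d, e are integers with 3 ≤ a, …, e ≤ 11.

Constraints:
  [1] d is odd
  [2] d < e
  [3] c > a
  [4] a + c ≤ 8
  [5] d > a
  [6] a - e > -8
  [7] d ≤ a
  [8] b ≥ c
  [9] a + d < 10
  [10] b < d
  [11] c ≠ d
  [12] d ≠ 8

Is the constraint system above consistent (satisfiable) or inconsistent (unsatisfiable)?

Unsatisfiable

Constraints 3, 7, 8, and 10 give c ≤ b, b < d, d ≤ a, a < c. Chaining: c ≤ b < d ≤ a < c, which forces c < c — impossible.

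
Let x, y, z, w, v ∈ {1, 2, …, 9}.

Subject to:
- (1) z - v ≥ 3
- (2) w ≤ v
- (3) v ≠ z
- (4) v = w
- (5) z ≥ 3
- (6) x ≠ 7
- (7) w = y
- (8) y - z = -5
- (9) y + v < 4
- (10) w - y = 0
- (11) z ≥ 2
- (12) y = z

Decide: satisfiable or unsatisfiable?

From constraints 4, 7, and 12, v = w = y = z, so v = z. But constraint 3 says v ≠ z. Contradiction.

Unsatisfiable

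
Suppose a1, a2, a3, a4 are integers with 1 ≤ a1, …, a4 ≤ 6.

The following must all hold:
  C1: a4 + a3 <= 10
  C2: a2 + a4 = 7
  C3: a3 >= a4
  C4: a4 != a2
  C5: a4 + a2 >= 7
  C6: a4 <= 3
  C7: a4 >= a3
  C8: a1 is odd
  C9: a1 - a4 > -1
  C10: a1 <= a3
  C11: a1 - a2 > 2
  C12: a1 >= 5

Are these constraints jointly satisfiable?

Unsatisfiable

From constraints 10 and 12: a3 ≥ a1 and a1 ≥ 5, so a3 ≥ 5. From constraints 6 and 7: a3 ≤ a4 and a4 ≤ 3, so a3 ≤ 3. But 3 < 5, so no value of a3 works.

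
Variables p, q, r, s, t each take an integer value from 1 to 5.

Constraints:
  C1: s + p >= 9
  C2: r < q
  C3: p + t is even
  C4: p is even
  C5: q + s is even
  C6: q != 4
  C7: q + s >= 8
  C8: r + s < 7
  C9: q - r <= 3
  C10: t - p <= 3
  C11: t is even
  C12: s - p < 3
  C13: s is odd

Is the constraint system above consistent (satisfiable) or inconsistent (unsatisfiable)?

Satisfiable

Setting (p, q, r, s, t) = (4, 3, 1, 5, 4) satisfies everything: constraint 1: s + p = 9; constraint 7: q + s = 8, and the others follow.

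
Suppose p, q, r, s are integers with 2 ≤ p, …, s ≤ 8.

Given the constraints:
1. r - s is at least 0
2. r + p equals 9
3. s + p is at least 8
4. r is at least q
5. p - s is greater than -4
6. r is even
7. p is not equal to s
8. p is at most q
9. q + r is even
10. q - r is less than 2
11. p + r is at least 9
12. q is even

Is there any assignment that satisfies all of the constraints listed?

Satisfiable

One satisfying assignment is p = 3, q = 6, r = 6, s = 5.
For the less obvious constraints — constraint 1: r - s = 1; constraint 2: r + p = 9 — and the others hold by inspection.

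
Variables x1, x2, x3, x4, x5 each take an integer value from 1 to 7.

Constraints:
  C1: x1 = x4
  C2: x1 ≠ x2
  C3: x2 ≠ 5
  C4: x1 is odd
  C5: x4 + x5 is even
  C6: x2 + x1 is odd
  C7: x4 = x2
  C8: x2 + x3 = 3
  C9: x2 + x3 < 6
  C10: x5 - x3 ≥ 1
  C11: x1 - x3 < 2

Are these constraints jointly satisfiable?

Unsatisfiable

From constraints 1 and 7, x1 = x4 = x2, so x1 = x2. But constraint 2 says x1 ≠ x2. Contradiction.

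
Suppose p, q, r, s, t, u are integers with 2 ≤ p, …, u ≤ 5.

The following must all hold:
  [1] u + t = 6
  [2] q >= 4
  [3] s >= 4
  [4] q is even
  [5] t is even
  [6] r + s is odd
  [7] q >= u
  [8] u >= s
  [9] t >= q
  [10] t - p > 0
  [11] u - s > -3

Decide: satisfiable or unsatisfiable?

From constraints 3 and 8: u ≥ s ≥ 4. From constraints 2 and 9: t ≥ q ≥ 4. Hence u + t ≥ 8. But constraint 1 requires u + t = 6, and 6 < 8. Contradiction.

Unsatisfiable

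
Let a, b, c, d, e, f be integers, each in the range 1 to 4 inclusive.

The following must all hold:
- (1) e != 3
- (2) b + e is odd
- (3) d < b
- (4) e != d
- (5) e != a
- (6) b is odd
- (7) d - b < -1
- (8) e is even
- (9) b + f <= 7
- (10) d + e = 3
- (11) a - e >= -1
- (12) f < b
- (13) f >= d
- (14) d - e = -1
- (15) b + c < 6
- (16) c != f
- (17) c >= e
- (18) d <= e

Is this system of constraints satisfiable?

One satisfying assignment is a = 3, b = 3, c = 2, d = 1, e = 2, f = 1.
For the less obvious constraints — constraint 7: d - b = -2; constraint 9: b + f = 4; constraint 10: d + e = 3 — and the others hold by inspection.

Satisfiable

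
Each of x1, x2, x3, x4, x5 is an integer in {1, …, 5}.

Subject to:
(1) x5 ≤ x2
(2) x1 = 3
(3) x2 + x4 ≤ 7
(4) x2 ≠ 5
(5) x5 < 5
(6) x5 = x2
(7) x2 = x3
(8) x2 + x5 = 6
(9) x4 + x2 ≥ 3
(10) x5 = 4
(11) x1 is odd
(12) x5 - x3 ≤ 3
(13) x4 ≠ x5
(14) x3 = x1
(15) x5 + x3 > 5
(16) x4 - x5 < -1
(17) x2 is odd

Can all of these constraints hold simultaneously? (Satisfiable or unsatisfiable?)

Unsatisfiable

Constraint 10 fixes x5 = 4 and constraint 2 fixes x1 = 3. Constraints 6, 7, and 14 give x5 = x2 = x3 = x1, so x5 = x1. But 4 ≠ 3 — contradiction.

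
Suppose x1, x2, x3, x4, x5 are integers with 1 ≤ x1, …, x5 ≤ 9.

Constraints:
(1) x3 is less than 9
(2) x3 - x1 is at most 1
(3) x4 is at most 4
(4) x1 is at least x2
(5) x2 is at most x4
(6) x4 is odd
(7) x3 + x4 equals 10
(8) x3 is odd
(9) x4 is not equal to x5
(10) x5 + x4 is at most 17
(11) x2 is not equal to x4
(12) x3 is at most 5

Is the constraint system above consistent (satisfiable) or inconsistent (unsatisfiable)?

From constraint 12: x3 ≤ 5. From constraint 3: x4 ≤ 4. Hence x3 + x4 ≤ 9. But constraint 7 requires x3 + x4 = 10, and 10 > 9. Contradiction.

Unsatisfiable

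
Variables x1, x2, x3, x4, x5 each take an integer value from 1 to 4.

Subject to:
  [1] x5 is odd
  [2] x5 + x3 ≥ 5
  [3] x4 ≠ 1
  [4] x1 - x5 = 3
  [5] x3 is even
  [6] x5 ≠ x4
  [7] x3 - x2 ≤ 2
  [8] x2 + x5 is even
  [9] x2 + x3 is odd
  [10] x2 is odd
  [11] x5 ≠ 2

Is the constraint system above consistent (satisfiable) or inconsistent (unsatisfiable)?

Setting (x1, x2, x3, x4, x5) = (4, 3, 4, 2, 1) satisfies everything: constraint 2: x5 + x3 = 5; constraint 4: x1 - x5 = 3; constraint 7: x3 - x2 = 1, and the others follow.

Satisfiable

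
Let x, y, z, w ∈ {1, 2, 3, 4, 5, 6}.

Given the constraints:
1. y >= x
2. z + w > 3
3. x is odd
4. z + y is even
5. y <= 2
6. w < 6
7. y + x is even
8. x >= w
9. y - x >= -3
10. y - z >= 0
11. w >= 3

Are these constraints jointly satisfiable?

Unsatisfiable

From constraints 8 and 11: x ≥ w and w ≥ 3, so x ≥ 3. From constraints 1 and 5: x ≤ y and y ≤ 2, so x ≤ 2. But 2 < 3, so no value of x works.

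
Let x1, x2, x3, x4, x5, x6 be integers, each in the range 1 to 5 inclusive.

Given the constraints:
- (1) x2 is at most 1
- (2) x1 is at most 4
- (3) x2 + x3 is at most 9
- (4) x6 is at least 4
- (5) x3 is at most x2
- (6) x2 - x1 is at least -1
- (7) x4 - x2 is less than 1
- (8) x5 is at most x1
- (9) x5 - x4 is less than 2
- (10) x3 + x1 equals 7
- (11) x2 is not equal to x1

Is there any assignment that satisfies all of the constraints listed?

Unsatisfiable

From constraints 1 and 5: x3 ≤ x2 ≤ 1. From constraint 2: x1 ≤ 4. Hence x3 + x1 ≤ 5. But constraint 10 requires x3 + x1 = 7, and 7 > 5. Contradiction.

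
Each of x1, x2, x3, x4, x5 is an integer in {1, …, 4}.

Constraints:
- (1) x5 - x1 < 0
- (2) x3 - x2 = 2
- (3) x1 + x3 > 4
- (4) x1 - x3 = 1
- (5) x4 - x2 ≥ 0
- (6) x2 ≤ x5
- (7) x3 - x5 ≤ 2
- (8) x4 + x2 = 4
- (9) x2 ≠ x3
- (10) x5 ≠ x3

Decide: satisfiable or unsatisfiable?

Satisfiable

Setting (x1, x2, x3, x4, x5) = (4, 1, 3, 3, 2) satisfies everything: constraint 1: x5 - x1 = -2; constraint 2: x3 - x2 = 2; constraint 3: x1 + x3 = 7, and the others follow.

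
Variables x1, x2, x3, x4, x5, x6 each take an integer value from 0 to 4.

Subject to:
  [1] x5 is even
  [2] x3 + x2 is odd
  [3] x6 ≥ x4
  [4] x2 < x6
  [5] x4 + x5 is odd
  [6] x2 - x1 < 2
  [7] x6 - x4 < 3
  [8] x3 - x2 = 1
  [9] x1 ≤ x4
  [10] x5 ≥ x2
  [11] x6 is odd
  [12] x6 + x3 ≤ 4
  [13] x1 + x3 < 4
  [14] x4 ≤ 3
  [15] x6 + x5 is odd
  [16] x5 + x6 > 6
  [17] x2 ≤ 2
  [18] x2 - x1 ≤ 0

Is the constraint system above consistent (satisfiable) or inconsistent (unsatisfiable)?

Satisfiable

The assignment x1 = 0, x2 = 0, x3 = 1, x4 = 1, x5 = 4, x6 = 3 works:
  constraint 6 holds since x2 - x1 = 0.
  constraint 7 holds since x6 - x4 = 2.
  constraint 8 holds since x3 - x2 = 1.
The rest check out directly.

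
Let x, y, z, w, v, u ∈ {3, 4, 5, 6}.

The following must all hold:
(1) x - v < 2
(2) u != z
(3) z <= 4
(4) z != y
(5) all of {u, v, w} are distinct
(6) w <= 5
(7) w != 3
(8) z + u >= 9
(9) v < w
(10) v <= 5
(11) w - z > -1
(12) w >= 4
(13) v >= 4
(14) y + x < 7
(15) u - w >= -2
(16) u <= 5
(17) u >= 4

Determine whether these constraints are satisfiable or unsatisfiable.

Unsatisfiable

Constraints 6, 10, 12, 13, 16, and 17 confine each of u, v, w to the 2 values {4, 5}.
Constraint 5 requires all 3 of them to be distinct, but only 2 values are available — impossible by the pigeonhole principle.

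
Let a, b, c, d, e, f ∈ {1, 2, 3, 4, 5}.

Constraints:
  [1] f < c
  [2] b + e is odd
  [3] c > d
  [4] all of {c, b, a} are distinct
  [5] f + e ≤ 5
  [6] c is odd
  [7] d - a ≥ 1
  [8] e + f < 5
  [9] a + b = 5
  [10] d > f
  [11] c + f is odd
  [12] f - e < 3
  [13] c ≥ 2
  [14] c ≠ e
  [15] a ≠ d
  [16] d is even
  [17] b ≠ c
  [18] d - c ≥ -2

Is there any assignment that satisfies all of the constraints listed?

Satisfiable

The assignment a = 1, b = 4, c = 5, d = 4, e = 1, f = 2 works:
  constraint 5 holds since f + e = 3.
  constraint 7 holds since d - a = 3.
The rest check out directly.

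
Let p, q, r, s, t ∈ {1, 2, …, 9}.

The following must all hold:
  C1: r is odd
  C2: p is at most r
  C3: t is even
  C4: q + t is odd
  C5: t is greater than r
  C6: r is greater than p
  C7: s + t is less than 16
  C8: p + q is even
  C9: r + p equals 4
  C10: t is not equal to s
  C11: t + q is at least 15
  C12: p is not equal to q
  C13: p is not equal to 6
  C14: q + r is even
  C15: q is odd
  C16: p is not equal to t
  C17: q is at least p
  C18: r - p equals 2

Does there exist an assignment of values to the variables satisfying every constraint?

The assignment p = 1, q = 9, r = 3, s = 9, t = 6 works:
  constraint 7 holds since s + t = 15.
  constraint 9 holds since r + p = 4.
The rest check out directly.

Satisfiable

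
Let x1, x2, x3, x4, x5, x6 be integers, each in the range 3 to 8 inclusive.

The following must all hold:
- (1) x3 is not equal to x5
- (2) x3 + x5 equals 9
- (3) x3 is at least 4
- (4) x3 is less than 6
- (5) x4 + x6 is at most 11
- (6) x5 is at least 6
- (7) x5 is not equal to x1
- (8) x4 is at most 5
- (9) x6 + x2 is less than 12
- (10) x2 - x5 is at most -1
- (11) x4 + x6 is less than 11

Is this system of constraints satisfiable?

From constraint 3: x3 ≥ 4. From constraint 6: x5 ≥ 6. Hence x3 + x5 ≥ 10. But constraint 2 requires x3 + x5 = 9, and 9 < 10. Contradiction.

Unsatisfiable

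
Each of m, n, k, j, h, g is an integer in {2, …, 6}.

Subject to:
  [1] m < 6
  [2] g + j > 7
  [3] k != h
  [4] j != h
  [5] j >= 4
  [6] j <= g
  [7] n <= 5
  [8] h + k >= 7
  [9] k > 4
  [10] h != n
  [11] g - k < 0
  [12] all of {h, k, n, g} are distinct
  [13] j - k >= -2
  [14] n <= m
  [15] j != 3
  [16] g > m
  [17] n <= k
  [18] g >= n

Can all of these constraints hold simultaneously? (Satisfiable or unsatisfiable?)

Take m = 4, n = 4, k = 6, j = 5, h = 3, g = 5. Then constraint 2: g + j = 10; constraint 8: h + k = 9; constraint 11: g - k = -1, and every other listed constraint is also met.

Satisfiable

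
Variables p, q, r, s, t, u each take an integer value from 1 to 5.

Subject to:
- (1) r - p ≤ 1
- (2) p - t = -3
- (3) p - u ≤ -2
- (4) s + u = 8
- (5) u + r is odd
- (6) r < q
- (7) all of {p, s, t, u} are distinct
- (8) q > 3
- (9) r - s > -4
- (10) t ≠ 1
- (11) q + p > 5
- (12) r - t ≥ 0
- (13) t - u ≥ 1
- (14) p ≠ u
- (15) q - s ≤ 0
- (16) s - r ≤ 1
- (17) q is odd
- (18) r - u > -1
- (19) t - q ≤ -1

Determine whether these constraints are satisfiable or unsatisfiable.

Unsatisfiable

Constraints 1, 3, 13, 15, 16, and 19 give q − t ≥ 1, t − u ≥ 1, u − p ≥ 2, p − r ≥ -1, r − s ≥ -1, s − q ≥ 0.
Adding all 6 inequalities: the left sides telescope to 0, and the right sides sum to 1 + 1 + 2 + (-1) + (-1) + 0 = 2. So 0 ≥ 2, which is false.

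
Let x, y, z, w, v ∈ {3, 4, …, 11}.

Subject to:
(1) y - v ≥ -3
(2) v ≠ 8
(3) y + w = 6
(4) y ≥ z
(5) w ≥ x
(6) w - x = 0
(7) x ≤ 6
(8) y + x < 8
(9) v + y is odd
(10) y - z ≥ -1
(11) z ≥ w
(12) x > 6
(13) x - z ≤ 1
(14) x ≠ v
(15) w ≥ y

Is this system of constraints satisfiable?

From constraint 12: x ≥ 7. From constraint 7: x ≤ 6. But 6 < 7, so no value of x works.

Unsatisfiable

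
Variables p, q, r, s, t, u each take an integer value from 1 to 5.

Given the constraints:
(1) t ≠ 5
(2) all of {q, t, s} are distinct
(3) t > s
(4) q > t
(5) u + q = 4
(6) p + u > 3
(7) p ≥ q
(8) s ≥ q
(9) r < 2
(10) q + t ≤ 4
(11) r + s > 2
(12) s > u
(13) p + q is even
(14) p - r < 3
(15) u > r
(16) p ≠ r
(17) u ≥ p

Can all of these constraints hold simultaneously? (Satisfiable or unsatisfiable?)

Constraints 3, 4, 7, 12, and 17 give q ≤ p, p ≤ u, u < s, s < t, t < q. Chaining: q ≤ p ≤ u < s < t < q, which forces q < q — impossible.

Unsatisfiable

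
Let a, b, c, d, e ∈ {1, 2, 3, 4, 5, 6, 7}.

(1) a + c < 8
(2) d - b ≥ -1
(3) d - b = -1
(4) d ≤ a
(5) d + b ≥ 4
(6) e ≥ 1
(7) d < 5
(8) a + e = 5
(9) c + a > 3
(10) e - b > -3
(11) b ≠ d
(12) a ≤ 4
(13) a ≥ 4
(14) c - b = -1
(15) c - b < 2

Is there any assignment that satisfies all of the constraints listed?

Setting (a, b, c, d, e) = (4, 3, 2, 2, 1) satisfies everything: constraint 1: a + c = 6; constraint 2: d - b = -1; constraint 3: d - b = -1, and the others follow.

Satisfiable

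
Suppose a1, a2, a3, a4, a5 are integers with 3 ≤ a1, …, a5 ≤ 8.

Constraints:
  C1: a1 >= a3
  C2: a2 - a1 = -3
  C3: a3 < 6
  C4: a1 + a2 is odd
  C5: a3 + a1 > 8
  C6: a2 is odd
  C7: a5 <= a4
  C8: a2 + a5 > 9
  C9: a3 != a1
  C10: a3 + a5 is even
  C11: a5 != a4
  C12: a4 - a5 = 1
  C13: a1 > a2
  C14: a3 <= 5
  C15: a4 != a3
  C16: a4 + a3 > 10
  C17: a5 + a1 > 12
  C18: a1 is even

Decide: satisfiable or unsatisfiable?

Satisfiable

The assignment a1 = 6, a2 = 3, a3 = 3, a4 = 8, a5 = 7 works:
  constraint 2 holds since a2 - a1 = -3.
  constraint 5 holds since a3 + a1 = 9.
  constraint 8 holds since a2 + a5 = 10.
The rest check out directly.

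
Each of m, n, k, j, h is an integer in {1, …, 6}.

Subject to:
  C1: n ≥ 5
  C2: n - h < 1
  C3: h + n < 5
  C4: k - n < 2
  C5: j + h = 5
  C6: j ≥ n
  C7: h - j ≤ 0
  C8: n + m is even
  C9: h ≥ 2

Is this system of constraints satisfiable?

From constraints 1 and 6: j ≥ n ≥ 5. From constraint 9: h ≥ 2. Hence j + h ≥ 7. But constraint 5 requires j + h = 5, and 5 < 7. Contradiction.

Unsatisfiable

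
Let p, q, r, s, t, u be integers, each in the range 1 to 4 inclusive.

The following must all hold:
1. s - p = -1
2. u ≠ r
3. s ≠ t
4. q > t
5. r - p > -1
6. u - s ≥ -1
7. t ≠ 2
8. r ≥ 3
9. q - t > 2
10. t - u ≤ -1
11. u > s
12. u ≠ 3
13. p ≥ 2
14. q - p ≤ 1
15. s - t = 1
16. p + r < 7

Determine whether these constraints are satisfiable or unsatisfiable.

Setting (p, q, r, s, t, u) = (3, 4, 3, 2, 1, 4) satisfies everything: constraint 1: s - p = -1; constraint 5: r - p = 0, and the others follow.

Satisfiable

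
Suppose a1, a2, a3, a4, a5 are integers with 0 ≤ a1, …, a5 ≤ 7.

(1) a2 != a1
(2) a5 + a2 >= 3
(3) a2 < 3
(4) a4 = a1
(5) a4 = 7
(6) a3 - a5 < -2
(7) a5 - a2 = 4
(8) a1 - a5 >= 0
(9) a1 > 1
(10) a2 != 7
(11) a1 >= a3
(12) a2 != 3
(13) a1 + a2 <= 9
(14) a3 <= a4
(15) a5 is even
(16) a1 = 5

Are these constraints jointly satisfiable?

Constraint 5 fixes a4 = 7 and constraint 16 fixes a1 = 5, but constraint 4 requires a4 = a1. Since 7 ≠ 5, contradiction.

Unsatisfiable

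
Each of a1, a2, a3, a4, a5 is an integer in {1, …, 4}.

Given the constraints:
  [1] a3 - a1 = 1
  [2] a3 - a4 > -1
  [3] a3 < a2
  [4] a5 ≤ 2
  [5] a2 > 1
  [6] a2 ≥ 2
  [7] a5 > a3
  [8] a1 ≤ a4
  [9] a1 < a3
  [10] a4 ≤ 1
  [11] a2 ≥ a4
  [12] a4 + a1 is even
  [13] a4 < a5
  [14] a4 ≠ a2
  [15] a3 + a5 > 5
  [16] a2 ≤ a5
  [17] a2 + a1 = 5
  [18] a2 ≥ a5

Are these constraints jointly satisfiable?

From constraints 4 and 16: a2 ≤ a5 ≤ 2. From constraints 8 and 10: a1 ≤ a4 ≤ 1. Hence a2 + a1 ≤ 3. But constraint 17 requires a2 + a1 = 5, and 5 > 3. Contradiction.

Unsatisfiable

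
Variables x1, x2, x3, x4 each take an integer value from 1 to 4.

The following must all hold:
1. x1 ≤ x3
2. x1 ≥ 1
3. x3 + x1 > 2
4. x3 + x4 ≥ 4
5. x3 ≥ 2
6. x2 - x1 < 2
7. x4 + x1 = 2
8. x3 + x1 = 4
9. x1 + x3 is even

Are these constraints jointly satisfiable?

Try x1 = 1, x2 = 1, x3 = 3, x4 = 1.
Check constraint 3: x3 + x1 = 4; constraint 4: x3 + x4 = 4. The remaining constraints are straightforward to verify.

Satisfiable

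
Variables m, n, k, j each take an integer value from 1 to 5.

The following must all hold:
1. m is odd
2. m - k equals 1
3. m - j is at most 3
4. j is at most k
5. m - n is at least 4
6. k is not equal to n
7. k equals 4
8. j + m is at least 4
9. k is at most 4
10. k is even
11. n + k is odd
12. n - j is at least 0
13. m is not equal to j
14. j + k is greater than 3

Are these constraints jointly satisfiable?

Constraints 3, 5, and 12 give n − j ≥ 0, j − m ≥ -3, m − n ≥ 4.
Adding all 3 inequalities: the left sides telescope to 0, and the right sides sum to 0 + (-3) + 4 = 1. So 0 ≥ 1, which is false.

Unsatisfiable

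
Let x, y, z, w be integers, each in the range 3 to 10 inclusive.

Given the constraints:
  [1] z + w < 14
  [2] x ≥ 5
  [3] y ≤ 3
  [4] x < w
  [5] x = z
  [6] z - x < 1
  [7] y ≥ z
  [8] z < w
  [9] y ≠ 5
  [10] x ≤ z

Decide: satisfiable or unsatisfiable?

From constraints 2 and 10: z ≥ x and x ≥ 5, so z ≥ 5. From constraints 3 and 7: z ≤ y and y ≤ 3, so z ≤ 3. But 3 < 5, so no value of z works.

Unsatisfiable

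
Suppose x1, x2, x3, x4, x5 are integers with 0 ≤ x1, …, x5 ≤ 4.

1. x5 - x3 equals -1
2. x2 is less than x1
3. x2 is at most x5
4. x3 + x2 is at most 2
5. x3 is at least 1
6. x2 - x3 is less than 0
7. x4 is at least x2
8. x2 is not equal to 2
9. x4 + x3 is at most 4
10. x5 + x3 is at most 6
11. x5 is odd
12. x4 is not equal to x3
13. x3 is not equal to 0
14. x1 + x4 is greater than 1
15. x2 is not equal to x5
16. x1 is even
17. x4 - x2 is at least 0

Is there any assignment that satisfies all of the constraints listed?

Satisfiable

The assignment x1 = 2, x2 = 0, x3 = 2, x4 = 1, x5 = 1 works:
  constraint 1 holds since x5 - x3 = -1.
  constraint 4 holds since x3 + x2 = 2.
  constraint 6 holds since x2 - x3 = -2.
The rest check out directly.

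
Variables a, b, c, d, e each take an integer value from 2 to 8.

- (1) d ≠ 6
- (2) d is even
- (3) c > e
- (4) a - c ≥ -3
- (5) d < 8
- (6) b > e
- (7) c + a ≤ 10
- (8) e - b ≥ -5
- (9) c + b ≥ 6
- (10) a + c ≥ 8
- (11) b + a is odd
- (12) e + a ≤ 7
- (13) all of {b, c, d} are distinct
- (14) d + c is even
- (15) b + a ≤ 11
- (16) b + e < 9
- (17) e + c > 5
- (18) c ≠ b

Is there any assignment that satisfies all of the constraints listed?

The assignment a = 4, b = 5, c = 4, d = 2, e = 3 works:
  constraint 4 holds since a - c = 0.
  constraint 7 holds since c + a = 8.
  constraint 8 holds since e - b = -2.
The rest check out directly.

Satisfiable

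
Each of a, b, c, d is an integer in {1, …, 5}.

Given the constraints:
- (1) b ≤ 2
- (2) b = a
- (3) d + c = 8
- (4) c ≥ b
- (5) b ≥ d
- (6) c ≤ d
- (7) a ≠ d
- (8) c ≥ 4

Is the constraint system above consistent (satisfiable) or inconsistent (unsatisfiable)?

From constraints 6 and 8: d ≥ c and c ≥ 4, so d ≥ 4. From constraints 1 and 5: d ≤ b and b ≤ 2, so d ≤ 2. But 2 < 4, so no value of d works.

Unsatisfiable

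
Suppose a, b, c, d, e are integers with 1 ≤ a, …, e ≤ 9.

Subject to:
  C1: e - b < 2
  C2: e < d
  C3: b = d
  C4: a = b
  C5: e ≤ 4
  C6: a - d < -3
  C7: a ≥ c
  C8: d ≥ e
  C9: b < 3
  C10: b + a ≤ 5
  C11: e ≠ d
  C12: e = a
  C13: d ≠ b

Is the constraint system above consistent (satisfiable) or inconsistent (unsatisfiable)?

From constraints 3, 4, and 12, e = a = b = d, so e = d. But constraint 11 says e ≠ d. Contradiction.

Unsatisfiable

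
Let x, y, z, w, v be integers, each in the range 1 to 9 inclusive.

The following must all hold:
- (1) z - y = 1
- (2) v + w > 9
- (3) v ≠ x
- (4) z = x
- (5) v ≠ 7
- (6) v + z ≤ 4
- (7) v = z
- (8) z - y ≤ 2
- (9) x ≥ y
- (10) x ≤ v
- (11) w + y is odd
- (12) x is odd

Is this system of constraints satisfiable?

Unsatisfiable

From constraints 4 and 7, v = z = x, so v = x. But constraint 3 says v ≠ x. Contradiction.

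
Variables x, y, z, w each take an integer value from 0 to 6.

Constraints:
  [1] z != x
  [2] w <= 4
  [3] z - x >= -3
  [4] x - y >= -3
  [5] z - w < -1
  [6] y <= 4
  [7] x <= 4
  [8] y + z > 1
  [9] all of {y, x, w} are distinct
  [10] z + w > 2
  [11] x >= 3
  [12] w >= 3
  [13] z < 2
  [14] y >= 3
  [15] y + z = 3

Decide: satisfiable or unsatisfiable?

Constraints 2, 6, 7, 11, 12, and 14 confine each of y, x, w to the 2 values {3, 4}.
Constraint 9 requires all 3 of them to be distinct, but only 2 values are available — impossible by the pigeonhole principle.

Unsatisfiable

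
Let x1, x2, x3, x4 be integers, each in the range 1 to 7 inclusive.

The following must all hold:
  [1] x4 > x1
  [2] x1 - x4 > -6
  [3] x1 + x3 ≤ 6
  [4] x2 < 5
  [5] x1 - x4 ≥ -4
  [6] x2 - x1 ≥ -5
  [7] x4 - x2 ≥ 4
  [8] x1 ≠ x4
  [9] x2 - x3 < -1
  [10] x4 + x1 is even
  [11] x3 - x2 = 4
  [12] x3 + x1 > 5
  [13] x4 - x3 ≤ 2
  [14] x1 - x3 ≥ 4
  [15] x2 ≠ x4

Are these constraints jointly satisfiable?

Constraints 6, 7, 13, and 14 give x1 − x3 ≥ 4, x3 − x4 ≥ -2, x4 − x2 ≥ 4, x2 − x1 ≥ -5.
Adding all 4 inequalities: the left sides telescope to 0, and the right sides sum to 4 + (-2) + 4 + (-5) = 1. So 0 ≥ 1, which is false.

Unsatisfiable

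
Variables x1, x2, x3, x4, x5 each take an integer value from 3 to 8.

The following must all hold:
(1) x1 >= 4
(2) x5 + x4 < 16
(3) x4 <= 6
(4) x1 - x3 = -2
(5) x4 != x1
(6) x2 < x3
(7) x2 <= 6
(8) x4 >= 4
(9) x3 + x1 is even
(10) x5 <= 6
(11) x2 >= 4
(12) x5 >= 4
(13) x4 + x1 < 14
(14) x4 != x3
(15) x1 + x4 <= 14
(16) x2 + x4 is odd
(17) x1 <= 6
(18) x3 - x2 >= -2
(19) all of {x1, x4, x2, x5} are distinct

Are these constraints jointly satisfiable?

Constraints 1, 3, 7, 8, 10, 11, 12, and 17 confine each of x1, x4, x2, x5 to the 3 values {4, …, 6}.
Constraint 19 requires all 4 of them to be distinct, but only 3 values are available — impossible by the pigeonhole principle.

Unsatisfiable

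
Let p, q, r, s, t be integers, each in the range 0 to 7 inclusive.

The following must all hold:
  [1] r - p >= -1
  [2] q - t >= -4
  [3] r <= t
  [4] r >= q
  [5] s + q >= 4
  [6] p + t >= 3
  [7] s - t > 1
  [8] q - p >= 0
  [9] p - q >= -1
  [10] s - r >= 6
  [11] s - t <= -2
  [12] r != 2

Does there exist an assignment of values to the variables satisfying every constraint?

Constraints 1, 2, 9, 10, and 11 give r − p ≥ -1, p − q ≥ -1, q − t ≥ -4, t − s ≥ 2, s − r ≥ 6.
Adding all 5 inequalities: the left sides telescope to 0, and the right sides sum to (-1) + (-1) + (-4) + 2 + 6 = 2. So 0 ≥ 2, which is false.

Unsatisfiable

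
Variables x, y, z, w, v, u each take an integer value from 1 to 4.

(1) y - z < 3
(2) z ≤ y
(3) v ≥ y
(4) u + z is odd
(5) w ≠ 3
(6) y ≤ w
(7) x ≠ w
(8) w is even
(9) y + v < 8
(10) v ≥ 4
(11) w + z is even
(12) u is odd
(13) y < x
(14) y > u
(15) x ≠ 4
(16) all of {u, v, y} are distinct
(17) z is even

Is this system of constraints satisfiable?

Satisfiable

Take x = 3, y = 2, z = 2, w = 2, v = 4, u = 1. Then constraint 1: y - z = 0; constraint 9: y + v = 6; constraint 16: values 1, 4, 2 are distinct, and every other listed constraint is also met.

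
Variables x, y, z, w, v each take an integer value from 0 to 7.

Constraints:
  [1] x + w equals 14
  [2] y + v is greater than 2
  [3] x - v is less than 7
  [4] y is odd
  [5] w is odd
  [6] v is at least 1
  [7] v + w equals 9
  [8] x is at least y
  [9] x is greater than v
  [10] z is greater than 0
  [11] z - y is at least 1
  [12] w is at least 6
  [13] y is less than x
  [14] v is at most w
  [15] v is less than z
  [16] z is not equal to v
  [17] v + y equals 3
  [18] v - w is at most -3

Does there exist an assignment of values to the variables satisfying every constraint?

Satisfiable

One satisfying assignment is x = 7, y = 1, z = 3, w = 7, v = 2.
For the less obvious constraints — constraint 1: x + w = 14; constraint 2: y + v = 3; constraint 3: x - v = 5 — and the others hold by inspection.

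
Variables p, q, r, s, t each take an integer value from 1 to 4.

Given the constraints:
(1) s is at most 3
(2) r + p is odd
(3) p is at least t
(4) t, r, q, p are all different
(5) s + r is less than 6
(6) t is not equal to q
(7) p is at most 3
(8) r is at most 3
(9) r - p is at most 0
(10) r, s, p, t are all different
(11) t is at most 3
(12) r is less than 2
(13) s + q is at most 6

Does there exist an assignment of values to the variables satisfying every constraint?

Constraints 1, 7, 8, and 11 confine each of r, s, p, t to the 3 values {1, …, 3} (the domain already gives each ≥ 1).
Constraint 10 requires all 4 of them to be distinct, but only 3 values are available — impossible by the pigeonhole principle.

Unsatisfiable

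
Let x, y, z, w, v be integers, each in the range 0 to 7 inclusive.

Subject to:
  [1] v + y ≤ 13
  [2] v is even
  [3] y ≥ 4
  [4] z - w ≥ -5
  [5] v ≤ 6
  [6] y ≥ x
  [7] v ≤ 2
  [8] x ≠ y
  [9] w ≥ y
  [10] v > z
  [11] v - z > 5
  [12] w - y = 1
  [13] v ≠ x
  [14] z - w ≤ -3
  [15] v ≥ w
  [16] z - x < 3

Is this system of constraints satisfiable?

Unsatisfiable

From constraints 3 and 9: w ≥ y and y ≥ 4, so w ≥ 4. From constraints 7 and 15: w ≤ v and v ≤ 2, so w ≤ 2. But 2 < 4, so no value of w works.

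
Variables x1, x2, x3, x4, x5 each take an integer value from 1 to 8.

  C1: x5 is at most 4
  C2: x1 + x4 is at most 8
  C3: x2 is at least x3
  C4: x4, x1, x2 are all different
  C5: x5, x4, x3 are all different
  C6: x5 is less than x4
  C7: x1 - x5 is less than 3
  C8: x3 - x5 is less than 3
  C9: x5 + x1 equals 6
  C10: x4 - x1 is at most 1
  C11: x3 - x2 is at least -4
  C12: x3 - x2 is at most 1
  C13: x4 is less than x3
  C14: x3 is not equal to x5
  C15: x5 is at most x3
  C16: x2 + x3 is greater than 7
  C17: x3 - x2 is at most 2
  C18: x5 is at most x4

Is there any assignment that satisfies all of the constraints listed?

Take x1 = 4, x2 = 5, x3 = 4, x4 = 3, x5 = 2. Then constraint 2: x1 + x4 = 7; constraint 7: x1 - x5 = 2, and every other listed constraint is also met.

Satisfiable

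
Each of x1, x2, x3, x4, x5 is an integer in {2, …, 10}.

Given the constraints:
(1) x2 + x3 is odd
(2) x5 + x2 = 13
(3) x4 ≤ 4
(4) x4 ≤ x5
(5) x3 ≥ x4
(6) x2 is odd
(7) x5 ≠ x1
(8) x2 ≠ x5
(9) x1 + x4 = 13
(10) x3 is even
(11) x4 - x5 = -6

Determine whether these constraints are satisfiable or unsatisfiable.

Satisfiable

Setting (x1, x2, x3, x4, x5) = (9, 3, 10, 4, 10) satisfies everything: constraint 2: x5 + x2 = 13; constraint 9: x1 + x4 = 13, and the others follow.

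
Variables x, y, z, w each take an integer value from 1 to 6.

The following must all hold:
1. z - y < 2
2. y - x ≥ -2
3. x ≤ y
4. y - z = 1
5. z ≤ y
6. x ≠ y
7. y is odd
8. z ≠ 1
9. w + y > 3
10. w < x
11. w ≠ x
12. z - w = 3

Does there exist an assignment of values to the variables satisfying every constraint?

Satisfiable

The assignment x = 4, y = 5, z = 4, w = 1 works:
  constraint 1 holds since z - y = -1.
  constraint 2 holds since y - x = 1.
  constraint 4 holds since y - z = 1.
The rest check out directly.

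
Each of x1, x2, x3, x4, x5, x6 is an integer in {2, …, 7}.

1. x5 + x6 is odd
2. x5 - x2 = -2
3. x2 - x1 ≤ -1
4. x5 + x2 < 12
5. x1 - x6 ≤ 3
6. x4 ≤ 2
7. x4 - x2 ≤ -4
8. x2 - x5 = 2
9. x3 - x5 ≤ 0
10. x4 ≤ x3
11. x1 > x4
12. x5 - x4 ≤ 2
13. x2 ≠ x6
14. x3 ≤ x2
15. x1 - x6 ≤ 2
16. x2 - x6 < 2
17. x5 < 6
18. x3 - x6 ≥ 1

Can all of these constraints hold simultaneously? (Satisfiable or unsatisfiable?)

Unsatisfiable

Constraints 3, 7, 9, 12, 15, and 18 give x1 − x2 ≥ 1, x2 − x4 ≥ 4, x4 − x5 ≥ -2, x5 − x3 ≥ 0, x3 − x6 ≥ 1, x6 − x1 ≥ -2.
Adding all 6 inequalities: the left sides telescope to 0, and the right sides sum to 1 + 4 + (-2) + 0 + 1 + (-2) = 2. So 0 ≥ 2, which is false.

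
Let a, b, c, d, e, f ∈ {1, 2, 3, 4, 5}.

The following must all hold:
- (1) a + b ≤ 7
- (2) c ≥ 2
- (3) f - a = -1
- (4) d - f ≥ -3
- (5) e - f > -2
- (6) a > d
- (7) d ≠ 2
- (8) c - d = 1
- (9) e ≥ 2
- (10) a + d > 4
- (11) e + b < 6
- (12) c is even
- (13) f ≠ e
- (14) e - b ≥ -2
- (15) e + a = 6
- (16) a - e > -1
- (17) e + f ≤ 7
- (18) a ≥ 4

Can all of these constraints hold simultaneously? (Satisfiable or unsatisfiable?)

Try a = 4, b = 3, c = 2, d = 1, e = 2, f = 3.
Check constraint 1: a + b = 7; constraint 3: f - a = -1. The remaining constraints are straightforward to verify.

Satisfiable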